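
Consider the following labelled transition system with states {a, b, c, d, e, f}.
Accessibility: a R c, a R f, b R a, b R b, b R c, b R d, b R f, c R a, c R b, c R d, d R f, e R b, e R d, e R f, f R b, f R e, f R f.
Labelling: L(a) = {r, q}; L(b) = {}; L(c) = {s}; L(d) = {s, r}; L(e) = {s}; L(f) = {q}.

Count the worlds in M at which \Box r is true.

0

Let φ = \Box r. Evaluate φ at each world:
  a (successors {c, f}): φ is false.
  b (successors {a, b, c, d, f}): φ is false.
  c (successors {a, b, d}): φ is false.
  d (successors {f}): φ is false.
  e (successors {b, d, f}): φ is false.
  f (successors {b, e, f}): φ is false.
For instance, at d:
  At d: \Box r requires r at every successor {f}.
    r fails at f, so \Box r is false at d.
Satisfying worlds: none.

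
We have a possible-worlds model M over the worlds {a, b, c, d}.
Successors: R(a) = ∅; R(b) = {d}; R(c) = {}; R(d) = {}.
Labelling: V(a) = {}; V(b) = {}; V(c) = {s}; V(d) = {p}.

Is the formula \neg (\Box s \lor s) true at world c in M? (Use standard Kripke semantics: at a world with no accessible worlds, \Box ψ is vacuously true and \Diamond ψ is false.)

No

Recall that \Box ψ holds at a world iff ψ holds at every accessible world, and \Diamond ψ holds iff ψ holds at some accessible world.
At c: \Box s \lor s is true, so \neg (\Box s \lor s) is false.
  At c: \Box s is true, s is true, so \Box s \lor s is true.
    At c: no accessible worlds, so \Box s holds vacuously.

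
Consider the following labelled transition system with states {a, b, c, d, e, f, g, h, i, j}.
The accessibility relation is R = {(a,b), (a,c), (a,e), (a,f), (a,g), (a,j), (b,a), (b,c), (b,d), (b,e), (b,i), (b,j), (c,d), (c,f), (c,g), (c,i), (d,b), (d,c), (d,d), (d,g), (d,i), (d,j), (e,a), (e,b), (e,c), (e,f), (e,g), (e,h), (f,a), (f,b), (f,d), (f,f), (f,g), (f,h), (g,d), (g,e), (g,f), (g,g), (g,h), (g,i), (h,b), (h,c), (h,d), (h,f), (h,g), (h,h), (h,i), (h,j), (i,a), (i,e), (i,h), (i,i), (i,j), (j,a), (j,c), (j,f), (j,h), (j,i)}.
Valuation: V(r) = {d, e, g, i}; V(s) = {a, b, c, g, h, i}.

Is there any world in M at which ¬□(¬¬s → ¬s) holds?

Yes

Let φ = ¬□(¬¬s → ¬s). Evaluate φ at each world:
  a (successors {b, c, e, f, g, j}): φ is true.
  b (successors {a, c, d, e, i, j}): φ is true.
  c (successors {d, f, g, i}): φ is true.
  d (successors {b, c, d, g, i, j}): φ is true.
  e (successors {a, b, c, f, g, h}): φ is true.
  f (successors {a, b, d, f, g, h}): φ is true.
  g (successors {d, e, f, g, h, i}): φ is true.
  h (successors {b, c, d, f, g, h, i, j}): φ is true.
  i (successors {a, e, h, i, j}): φ is true.
  j (successors {a, c, f, h, i}): φ is true.
Detail at a (witness):
  At a: □(¬¬s → ¬s) is false, so ¬□(¬¬s → ¬s) is true.
    At a: □(¬¬s → ¬s) requires ¬¬s → ¬s at every successor {b, c, e, f, g, j}.
      ¬¬s → ¬s fails at b, so □(¬¬s → ¬s) is false at a.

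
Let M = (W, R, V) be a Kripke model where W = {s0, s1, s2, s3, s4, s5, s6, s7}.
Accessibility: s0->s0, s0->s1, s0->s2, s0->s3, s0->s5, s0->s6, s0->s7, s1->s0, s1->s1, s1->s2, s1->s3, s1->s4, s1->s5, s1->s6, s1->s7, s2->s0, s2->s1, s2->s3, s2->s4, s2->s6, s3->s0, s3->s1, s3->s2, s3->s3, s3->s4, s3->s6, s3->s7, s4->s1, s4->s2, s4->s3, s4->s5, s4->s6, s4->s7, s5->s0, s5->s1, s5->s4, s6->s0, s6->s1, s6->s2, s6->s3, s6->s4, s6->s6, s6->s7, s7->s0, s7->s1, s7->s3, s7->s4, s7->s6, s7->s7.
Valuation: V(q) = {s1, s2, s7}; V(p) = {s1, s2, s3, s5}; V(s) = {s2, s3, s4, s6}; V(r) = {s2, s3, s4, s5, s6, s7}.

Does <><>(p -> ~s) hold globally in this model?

Let φ = <><>(p -> ~s). Evaluate φ at each world:
  s0 (successors {s0, s1, s2, s3, s5, s6, s7}): φ is true.
  s1 (successors {s0, s1, s2, s3, s4, s5, s6, s7}): φ is true.
  s2 (successors {s0, s1, s3, s4, s6}): φ is true.
  s3 (successors {s0, s1, s2, s3, s4, s6, s7}): φ is true.
  s4 (successors {s1, s2, s3, s5, s6, s7}): φ is true.
  s5 (successors {s0, s1, s4}): φ is true.
  s6 (successors {s0, s1, s2, s3, s4, s6, s7}): φ is true.
  s7 (successors {s0, s1, s3, s4, s6, s7}): φ is true.
For instance, at s7:
  At s7: <><>(p -> ~s) requires <>(p -> ~s) at some successor in {s0, s1, s3, s4, s6, s7}.
    <>(p -> ~s) holds at s0, so <><>(p -> ~s) is true at s7.
      At s0: <>(p -> ~s) requires p -> ~s at some successor in {s0, s1, s2, s3, s5, s6, s7}.
        p -> ~s holds at s0, so <>(p -> ~s) is true at s0.

Yes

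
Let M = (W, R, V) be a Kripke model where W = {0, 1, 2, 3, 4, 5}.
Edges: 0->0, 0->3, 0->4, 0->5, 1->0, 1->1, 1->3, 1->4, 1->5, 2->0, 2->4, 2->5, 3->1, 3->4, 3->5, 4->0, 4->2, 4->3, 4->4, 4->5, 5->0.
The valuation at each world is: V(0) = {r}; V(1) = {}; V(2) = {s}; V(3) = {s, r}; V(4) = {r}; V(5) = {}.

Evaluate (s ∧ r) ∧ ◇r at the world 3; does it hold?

At 3: s ∧ r is true, ◇r is true, so (s ∧ r) ∧ ◇r is true.
  At 3: ◇r requires r at some successor in {1, 4, 5}.
    r holds at 4, so ◇r is true at 3.

Yes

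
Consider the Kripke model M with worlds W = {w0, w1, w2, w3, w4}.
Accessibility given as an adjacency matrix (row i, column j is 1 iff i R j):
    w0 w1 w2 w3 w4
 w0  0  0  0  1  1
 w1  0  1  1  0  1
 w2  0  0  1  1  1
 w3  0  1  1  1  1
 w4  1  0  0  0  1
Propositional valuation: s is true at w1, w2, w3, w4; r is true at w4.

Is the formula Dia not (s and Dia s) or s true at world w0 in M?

No

At w0: Dia not (s and Dia s) is false, s is false, so Dia not (s and Dia s) or s is false.
  At w0: Dia not (s and Dia s) requires not (s and Dia s) at some successor in {w3, w4}.
    At w3: not (s and Dia s) is false.
    At w4: not (s and Dia s) is false.
  So Dia not (s and Dia s) is false at w0.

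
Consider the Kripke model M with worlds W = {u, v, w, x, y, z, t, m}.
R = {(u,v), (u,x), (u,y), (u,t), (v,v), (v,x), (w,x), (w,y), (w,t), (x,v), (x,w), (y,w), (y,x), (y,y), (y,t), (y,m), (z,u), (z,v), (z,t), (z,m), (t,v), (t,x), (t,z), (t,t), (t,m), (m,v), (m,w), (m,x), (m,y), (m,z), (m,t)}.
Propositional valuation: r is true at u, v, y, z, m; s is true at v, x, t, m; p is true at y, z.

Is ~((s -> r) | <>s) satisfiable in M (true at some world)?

Let φ = ~((s -> r) | <>s). Evaluate φ at each world:
  u (successors {v, x, y, t}): φ is false.
  v (successors {v, x}): φ is false.
  w (successors {x, y, t}): φ is false.
  x (successors {v, w}): φ is false.
  y (successors {w, x, y, t, m}): φ is false.
  z (successors {u, v, t, m}): φ is false.
  t (successors {v, x, z, t, m}): φ is false.
  m (successors {v, w, x, y, z, t}): φ is false.
For instance, at w:
  At w: (s -> r) | <>s is true, so ~((s -> r) | <>s) is false.
    At w: s -> r is true, <>s is true, so (s -> r) | <>s is true.
      At w: <>s requires s at some successor in {x, y, t}.
        s holds at x, so <>s is true at w.

No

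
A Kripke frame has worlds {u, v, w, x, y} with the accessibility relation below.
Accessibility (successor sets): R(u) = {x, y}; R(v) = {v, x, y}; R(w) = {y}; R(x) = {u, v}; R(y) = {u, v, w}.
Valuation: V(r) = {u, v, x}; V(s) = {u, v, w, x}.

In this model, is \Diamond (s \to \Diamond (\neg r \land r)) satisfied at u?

Yes

At u: \Diamond (s \to \Diamond (\neg r \land r)) requires s \to \Diamond (\neg r \land r) at some successor in {x, y}.
  s \to \Diamond (\neg r \land r) holds at y, so \Diamond (s \to \Diamond (\neg r \land r)) is true at u.
    At y: s is false, \Diamond (\neg r \land r) is false, so s \to \Diamond (\neg r \land r) is true.
      At y: \Diamond (\neg r \land r) requires \neg r \land r at some successor in {u, v, w}.
        At u: \neg r \land r is false.
        At v: \neg r \land r is false.
        At w: \neg r \land r is false.
      So \Diamond (\neg r \land r) is false at y.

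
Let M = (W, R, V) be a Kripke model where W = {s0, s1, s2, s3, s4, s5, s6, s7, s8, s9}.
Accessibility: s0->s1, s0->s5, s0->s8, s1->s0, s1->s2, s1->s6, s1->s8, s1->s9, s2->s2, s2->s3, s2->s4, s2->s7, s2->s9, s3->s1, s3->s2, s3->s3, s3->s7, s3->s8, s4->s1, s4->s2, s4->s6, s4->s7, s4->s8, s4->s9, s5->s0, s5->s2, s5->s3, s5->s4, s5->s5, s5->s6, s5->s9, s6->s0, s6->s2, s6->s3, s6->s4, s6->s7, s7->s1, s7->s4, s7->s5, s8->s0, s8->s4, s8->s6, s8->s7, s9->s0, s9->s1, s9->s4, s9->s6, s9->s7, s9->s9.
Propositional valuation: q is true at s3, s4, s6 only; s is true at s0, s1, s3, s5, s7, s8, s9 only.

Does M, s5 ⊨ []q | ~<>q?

Recall that []ψ holds at a world iff ψ holds at every accessible world, and <>ψ holds iff ψ holds at some accessible world.
At s5: []q is false, ~<>q is false, so []q | ~<>q is false.
  At s5: []q requires q at every successor {s0, s2, s3, s4, s5, s6, s9}.
    q fails at s0, so []q is false at s5.
  At s5: <>q is true, so ~<>q is false.
    At s5: <>q requires q at some successor in {s0, s2, s3, s4, s5, s6, s9}.
      q holds at s3, so <>q is true at s5.

No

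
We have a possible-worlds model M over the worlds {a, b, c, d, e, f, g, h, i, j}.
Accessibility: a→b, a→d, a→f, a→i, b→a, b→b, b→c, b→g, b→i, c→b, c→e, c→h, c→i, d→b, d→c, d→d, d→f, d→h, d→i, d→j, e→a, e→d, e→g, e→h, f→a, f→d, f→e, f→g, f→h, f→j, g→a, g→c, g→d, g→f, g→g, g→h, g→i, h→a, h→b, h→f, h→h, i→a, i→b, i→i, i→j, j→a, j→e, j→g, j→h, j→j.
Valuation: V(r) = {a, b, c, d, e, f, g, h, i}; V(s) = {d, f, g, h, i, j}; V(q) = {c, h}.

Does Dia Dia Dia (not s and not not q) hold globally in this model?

Yes

Recall that Dia ψ holds at a world iff ψ holds at some accessible world.
Let φ = Dia Dia Dia (not s and not not q). Evaluate φ at each world:
  a (successors {b, d, f, i}): φ is true.
  b (successors {a, b, c, g, i}): φ is true.
  c (successors {b, e, h, i}): φ is true.
  d (successors {b, c, d, f, h, i, j}): φ is true.
  e (successors {a, d, g, h}): φ is true.
  f (successors {a, d, e, g, h, j}): φ is true.
  g (successors {a, c, d, f, g, h, i}): φ is true.
  h (successors {a, b, f, h}): φ is true.
  i (successors {a, b, i, j}): φ is true.
  j (successors {a, e, g, h, j}): φ is true.
For instance, at a:
  At a: Dia Dia Dia (not s and not not q) requires Dia Dia (not s and not not q) at some successor in {b, d, f, i}.
    Dia Dia (not s and not not q) holds at b, so Dia Dia Dia (not s and not not q) is true at a.
      At b: Dia Dia (not s and not not q) requires Dia (not s and not not q) at some successor in {a, b, c, g, i}.
        Dia (not s and not not q) holds at b, so Dia Dia (not s and not not q) is true at b.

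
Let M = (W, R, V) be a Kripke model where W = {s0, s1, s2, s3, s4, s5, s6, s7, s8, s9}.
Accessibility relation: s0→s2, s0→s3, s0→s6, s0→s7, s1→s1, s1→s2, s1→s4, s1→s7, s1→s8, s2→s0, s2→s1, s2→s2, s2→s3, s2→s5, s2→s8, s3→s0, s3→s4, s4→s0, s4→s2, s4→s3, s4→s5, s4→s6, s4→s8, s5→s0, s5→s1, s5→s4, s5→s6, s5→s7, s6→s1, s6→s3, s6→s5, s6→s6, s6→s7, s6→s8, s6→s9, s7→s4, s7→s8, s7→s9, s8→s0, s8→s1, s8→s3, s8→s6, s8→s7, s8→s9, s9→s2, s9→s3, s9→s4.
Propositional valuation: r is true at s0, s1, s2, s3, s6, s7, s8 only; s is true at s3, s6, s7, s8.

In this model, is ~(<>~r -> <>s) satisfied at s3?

At s3: <>~r -> <>s is false, so ~(<>~r -> <>s) is true.
  At s3: <>~r is true, <>s is false, so <>~r -> <>s is false.
    At s3: <>~r requires ~r at some successor in {s0, s4}.
      ~r holds at s4, so <>~r is true at s3.
    At s3: <>s requires s at some successor in {s0, s4}.
      At s0: s is false.
      At s4: s is false.
    So <>s is false at s3.

Yes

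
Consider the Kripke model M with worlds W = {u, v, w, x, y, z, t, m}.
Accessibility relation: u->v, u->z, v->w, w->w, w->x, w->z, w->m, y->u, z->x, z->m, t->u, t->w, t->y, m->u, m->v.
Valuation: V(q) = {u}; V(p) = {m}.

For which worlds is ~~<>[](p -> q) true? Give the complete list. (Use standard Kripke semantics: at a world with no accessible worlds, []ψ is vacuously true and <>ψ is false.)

u, w, y, z, t, m

Let φ = ~~<>[](p -> q). Evaluate φ at each world:
  u (successors {v, z}): φ is true.
  v (successors {w}): φ is false.
  w (successors {w, x, z, m}): φ is true.
  x (successors ∅): φ is false.
  y (successors {u}): φ is true.
  z (successors {x, m}): φ is true.
  t (successors {u, w, y}): φ is true.
  m (successors {u, v}): φ is true.
For instance, at z:
  At z: ~<>[](p -> q) is false, so ~~<>[](p -> q) is true.
    At z: <>[](p -> q) is true, so ~<>[](p -> q) is false.
      At z: <>[](p -> q) requires [](p -> q) at some successor in {x, m}.
        [](p -> q) holds at x, so <>[](p -> q) is true at z.
Satisfying worlds: {u, w, y, z, t, m}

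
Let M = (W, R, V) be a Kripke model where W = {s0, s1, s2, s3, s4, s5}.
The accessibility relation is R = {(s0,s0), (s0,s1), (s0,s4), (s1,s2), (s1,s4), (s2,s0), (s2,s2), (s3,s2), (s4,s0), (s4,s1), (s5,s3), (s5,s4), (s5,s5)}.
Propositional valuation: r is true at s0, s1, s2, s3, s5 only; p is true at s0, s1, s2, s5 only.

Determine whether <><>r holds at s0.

Yes

Recall that <>ψ holds at a world iff ψ holds at some accessible world.
At s0: <><>r requires <>r at some successor in {s0, s1, s4}.
  <>r holds at s0, so <><>r is true at s0.
    At s0: <>r requires r at some successor in {s0, s1, s4}.
      r holds at s0, so <>r is true at s0.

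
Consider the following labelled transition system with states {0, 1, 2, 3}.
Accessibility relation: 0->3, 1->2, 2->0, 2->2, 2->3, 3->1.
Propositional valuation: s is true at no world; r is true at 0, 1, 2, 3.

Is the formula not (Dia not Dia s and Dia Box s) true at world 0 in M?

Recall that Box ψ holds at a world iff ψ holds at every accessible world, and Dia ψ holds iff ψ holds at some accessible world.
At 0: Dia not Dia s and Dia Box s is false, so not (Dia not Dia s and Dia Box s) is true.
  At 0: Dia not Dia s is true, Dia Box s is false, so Dia not Dia s and Dia Box s is false.
    At 0: Dia not Dia s requires not Dia s at some successor in {3}.
      not Dia s holds at 3, so Dia not Dia s is true at 0.
    At 0: Dia Box s requires Box s at some successor in {3}.
      At 3: Box s is false.
    So Dia Box s is false at 0.

Yes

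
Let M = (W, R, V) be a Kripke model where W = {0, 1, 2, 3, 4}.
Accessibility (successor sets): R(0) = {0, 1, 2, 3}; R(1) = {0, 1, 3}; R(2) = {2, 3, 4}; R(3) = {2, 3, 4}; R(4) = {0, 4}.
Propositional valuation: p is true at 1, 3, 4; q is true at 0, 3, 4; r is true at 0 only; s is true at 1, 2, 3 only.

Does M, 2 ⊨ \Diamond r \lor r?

No

Recall that \Diamond ψ holds at a world iff ψ holds at some accessible world.
At 2: \Diamond r is false, r is false, so \Diamond r \lor r is false.
  At 2: \Diamond r requires r at some successor in {2, 3, 4}.
    At 2: r is false.
    At 3: r is false.
    At 4: r is false.
  So \Diamond r is false at 2.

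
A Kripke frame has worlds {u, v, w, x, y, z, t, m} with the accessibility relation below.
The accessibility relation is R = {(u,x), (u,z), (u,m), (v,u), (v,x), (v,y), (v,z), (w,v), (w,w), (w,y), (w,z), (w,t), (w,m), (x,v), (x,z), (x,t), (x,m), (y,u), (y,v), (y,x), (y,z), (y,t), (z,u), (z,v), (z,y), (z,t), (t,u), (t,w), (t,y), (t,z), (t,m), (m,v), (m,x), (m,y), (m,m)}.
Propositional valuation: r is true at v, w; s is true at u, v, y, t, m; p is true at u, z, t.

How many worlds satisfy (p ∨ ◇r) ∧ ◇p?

6

Recall that ◇ψ holds at a world iff ψ holds at some accessible world.
Let φ = (p ∨ ◇r) ∧ ◇p. Evaluate φ at each world:
  u (successors {x, z, m}): φ is true.
  v (successors {u, x, y, z}): φ is false.
  w (successors {v, w, y, z, t, m}): φ is true.
  x (successors {v, z, t, m}): φ is true.
  y (successors {u, v, x, z, t}): φ is true.
  z (successors {u, v, y, t}): φ is true.
  t (successors {u, w, y, z, m}): φ is true.
  m (successors {v, x, y, m}): φ is false.
For instance, at x:
  At x: p ∨ ◇r is true, ◇p is true, so (p ∨ ◇r) ∧ ◇p is true.
    At x: p is false, ◇r is true, so p ∨ ◇r is true.
      At x: ◇r requires r at some successor in {v, z, t, m}.
        r holds at v, so ◇r is true at x.
    At x: ◇p requires p at some successor in {v, z, t, m}.
      p holds at z, so ◇p is true at x.
Satisfying worlds: {u, w, x, y, z, t}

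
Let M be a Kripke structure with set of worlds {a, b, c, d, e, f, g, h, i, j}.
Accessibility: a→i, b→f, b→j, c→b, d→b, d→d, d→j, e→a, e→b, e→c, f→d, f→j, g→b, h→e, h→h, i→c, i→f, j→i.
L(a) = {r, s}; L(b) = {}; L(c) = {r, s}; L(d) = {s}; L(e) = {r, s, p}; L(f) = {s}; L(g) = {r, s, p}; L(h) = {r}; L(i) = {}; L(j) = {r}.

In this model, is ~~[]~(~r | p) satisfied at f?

No

Recall that []ψ holds at a world iff ψ holds at every accessible world, and <>ψ holds iff ψ holds at some accessible world.
At f: ~[]~(~r | p) is true, so ~~[]~(~r | p) is false.
  At f: []~(~r | p) is false, so ~[]~(~r | p) is true.
    At f: []~(~r | p) requires ~(~r | p) at every successor {d, j}.
      ~(~r | p) fails at d, so []~(~r | p) is false at f.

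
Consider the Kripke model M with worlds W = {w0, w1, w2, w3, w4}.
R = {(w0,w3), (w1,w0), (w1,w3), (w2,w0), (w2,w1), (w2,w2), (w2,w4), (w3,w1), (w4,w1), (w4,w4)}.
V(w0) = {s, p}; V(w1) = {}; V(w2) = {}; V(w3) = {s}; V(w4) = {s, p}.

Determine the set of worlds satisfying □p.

none

Let φ = □p. Evaluate φ at each world:
  w0 (successors {w3}): φ is false.
  w1 (successors {w0, w3}): φ is false.
  w2 (successors {w0, w1, w2, w4}): φ is false.
  w3 (successors {w1}): φ is false.
  w4 (successors {w1, w4}): φ is false.
For instance, at w0:
  At w0: □p requires p at every successor {w3}.
    p fails at w3, so □p is false at w0.
Satisfying worlds: none.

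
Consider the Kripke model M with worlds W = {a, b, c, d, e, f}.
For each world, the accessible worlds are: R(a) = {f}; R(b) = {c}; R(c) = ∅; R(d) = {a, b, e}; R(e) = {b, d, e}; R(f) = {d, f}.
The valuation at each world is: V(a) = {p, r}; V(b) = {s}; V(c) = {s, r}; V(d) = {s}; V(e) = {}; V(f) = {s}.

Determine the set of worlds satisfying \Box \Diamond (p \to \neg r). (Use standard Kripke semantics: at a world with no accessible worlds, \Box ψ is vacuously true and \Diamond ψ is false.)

Let φ = \Box \Diamond (p \to \neg r). Evaluate φ at each world:
  a (successors {f}): φ is true.
  b (successors {c}): φ is false.
  c (successors ∅): φ is true.
  d (successors {a, b, e}): φ is true.
  e (successors {b, d, e}): φ is true.
  f (successors {d, f}): φ is true.
For instance, at f:
  At f: \Box \Diamond (p \to \neg r) requires \Diamond (p \to \neg r) at every successor {d, f}.
      At d: \Diamond (p \to \neg r) requires p \to \neg r at some successor in {a, b, e}.
        p \to \neg r holds at b, so \Diamond (p \to \neg r) is true at d.
      At f: \Diamond (p \to \neg r) requires p \to \neg r at some successor in {d, f}.
        p \to \neg r holds at d, so \Diamond (p \to \neg r) is true at f.
  So \Box \Diamond (p \to \neg r) is true at f.
Satisfying worlds: {a, c, d, e, f}

a, c, d, e, f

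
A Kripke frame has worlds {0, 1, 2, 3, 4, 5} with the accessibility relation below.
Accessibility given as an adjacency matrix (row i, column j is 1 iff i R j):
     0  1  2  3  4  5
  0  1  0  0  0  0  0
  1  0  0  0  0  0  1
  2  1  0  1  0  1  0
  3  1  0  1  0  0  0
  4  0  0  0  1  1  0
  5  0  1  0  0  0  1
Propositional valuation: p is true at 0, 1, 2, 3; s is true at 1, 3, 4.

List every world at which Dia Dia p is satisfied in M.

Let φ = Dia Dia p. Evaluate φ at each world:
  0 (successors {0}): φ is true.
  1 (successors {5}): φ is true.
  2 (successors {0, 2, 4}): φ is true.
  3 (successors {0, 2}): φ is true.
  4 (successors {3, 4}): φ is true.
  5 (successors {1, 5}): φ is true.
For instance, at 0:
  At 0: Dia Dia p requires Dia p at some successor in {0}.
    Dia p holds at 0, so Dia Dia p is true at 0.
      At 0: Dia p requires p at some successor in {0}.
        p holds at 0, so Dia p is true at 0.
Satisfying worlds: {0, 1, 2, 3, 4, 5}

0, 1, 2, 3, 4, 5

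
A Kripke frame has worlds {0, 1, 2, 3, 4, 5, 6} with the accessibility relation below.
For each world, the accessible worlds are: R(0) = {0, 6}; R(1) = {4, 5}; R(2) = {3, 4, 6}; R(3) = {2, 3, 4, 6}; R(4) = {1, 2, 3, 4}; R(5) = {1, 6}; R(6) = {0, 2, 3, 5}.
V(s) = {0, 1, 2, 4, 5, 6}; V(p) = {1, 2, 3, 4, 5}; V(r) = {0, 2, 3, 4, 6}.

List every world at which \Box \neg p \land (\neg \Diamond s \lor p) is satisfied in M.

Let φ = \Box \neg p \land (\neg \Diamond s \lor p). Evaluate φ at each world:
  0 (successors {0, 6}): φ is false.
  1 (successors {4, 5}): φ is false.
  2 (successors {3, 4, 6}): φ is false.
  3 (successors {2, 3, 4, 6}): φ is false.
  4 (successors {1, 2, 3, 4}): φ is false.
  5 (successors {1, 6}): φ is false.
  6 (successors {0, 2, 3, 5}): φ is false.
For instance, at 6:
  At 6: \Box \neg p is false, \neg \Diamond s \lor p is false, so \Box \neg p \land (\neg \Diamond s \lor p) is false.
    At 6: \Box \neg p requires \neg p at every successor {0, 2, 3, 5}.
      \neg p fails at 2, so \Box \neg p is false at 6.
    At 6: \neg \Diamond s is false, p is false, so \neg \Diamond s \lor p is false.
      At 6: \Diamond s is true, so \neg \Diamond s is false.
Satisfying worlds: none.

none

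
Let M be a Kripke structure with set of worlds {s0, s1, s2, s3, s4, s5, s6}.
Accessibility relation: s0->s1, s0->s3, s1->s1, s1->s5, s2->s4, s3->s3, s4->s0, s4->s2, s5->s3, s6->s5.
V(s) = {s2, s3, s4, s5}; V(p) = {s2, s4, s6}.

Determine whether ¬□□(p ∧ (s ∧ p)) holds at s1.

Yes

At s1: □□(p ∧ (s ∧ p)) is false, so ¬□□(p ∧ (s ∧ p)) is true.
  At s1: □□(p ∧ (s ∧ p)) requires □(p ∧ (s ∧ p)) at every successor {s1, s5}.
    □(p ∧ (s ∧ p)) fails at s1, so □□(p ∧ (s ∧ p)) is false at s1.
      At s1: □(p ∧ (s ∧ p)) requires p ∧ (s ∧ p) at every successor {s1, s5}.
        p ∧ (s ∧ p) fails at s1, so □(p ∧ (s ∧ p)) is false at s1.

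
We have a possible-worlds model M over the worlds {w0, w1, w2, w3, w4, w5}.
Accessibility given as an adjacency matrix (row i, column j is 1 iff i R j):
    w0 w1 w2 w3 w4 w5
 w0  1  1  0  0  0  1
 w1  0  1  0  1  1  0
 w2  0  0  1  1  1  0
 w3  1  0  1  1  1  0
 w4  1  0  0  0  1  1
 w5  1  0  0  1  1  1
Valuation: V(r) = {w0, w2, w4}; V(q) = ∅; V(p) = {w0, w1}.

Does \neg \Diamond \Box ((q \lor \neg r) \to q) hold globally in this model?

Let φ = \neg \Diamond \Box ((q \lor \neg r) \to q). Evaluate φ at each world:
  w0 (successors {w0, w1, w5}): φ is true.
  w1 (successors {w1, w3, w4}): φ is true.
  w2 (successors {w2, w3, w4}): φ is true.
  w3 (successors {w0, w2, w3, w4}): φ is true.
  w4 (successors {w0, w4, w5}): φ is true.
  w5 (successors {w0, w3, w4, w5}): φ is true.
For instance, at w4:
  At w4: \Diamond \Box ((q \lor \neg r) \to q) is false, so \neg \Diamond \Box ((q \lor \neg r) \to q) is true.
    At w4: \Diamond \Box ((q \lor \neg r) \to q) requires \Box ((q \lor \neg r) \to q) at some successor in {w0, w4, w5}.
      At w0: \Box ((q \lor \neg r) \to q) is false.
      At w4: \Box ((q \lor \neg r) \to q) is false.
      At w5: \Box ((q \lor \neg r) \to q) is false.
    So \Diamond \Box ((q \lor \neg r) \to q) is false at w4.

Yes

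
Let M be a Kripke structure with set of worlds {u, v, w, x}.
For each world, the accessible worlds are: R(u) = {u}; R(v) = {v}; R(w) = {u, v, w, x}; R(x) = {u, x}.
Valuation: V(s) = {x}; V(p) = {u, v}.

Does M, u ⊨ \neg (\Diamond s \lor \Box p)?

Recall that \Box ψ holds at a world iff ψ holds at every accessible world, and \Diamond ψ holds iff ψ holds at some accessible world.
At u: \Diamond s \lor \Box p is true, so \neg (\Diamond s \lor \Box p) is false.
  At u: \Diamond s is false, \Box p is true, so \Diamond s \lor \Box p is true.
    At u: \Diamond s requires s at some successor in {u}.
      At u: s is false.
    So \Diamond s is false at u.
    At u: \Box p requires p at every successor {u}.
      At u: p is true.
    So \Box p is true at u.

No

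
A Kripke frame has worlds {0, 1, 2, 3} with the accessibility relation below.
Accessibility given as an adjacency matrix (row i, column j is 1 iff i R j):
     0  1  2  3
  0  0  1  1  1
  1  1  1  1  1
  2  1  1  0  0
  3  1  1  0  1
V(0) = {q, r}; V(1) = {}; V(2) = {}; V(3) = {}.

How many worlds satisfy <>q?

3

Let φ = <>q. Evaluate φ at each world:
  0 (successors {1, 2, 3}): φ is false.
  1 (successors {0, 1, 2, 3}): φ is true.
  2 (successors {0, 1}): φ is true.
  3 (successors {0, 1, 3}): φ is true.
For instance, at 2:
  At 2: <>q requires q at some successor in {0, 1}.
    q holds at 0, so <>q is true at 2.
Satisfying worlds: {1, 2, 3}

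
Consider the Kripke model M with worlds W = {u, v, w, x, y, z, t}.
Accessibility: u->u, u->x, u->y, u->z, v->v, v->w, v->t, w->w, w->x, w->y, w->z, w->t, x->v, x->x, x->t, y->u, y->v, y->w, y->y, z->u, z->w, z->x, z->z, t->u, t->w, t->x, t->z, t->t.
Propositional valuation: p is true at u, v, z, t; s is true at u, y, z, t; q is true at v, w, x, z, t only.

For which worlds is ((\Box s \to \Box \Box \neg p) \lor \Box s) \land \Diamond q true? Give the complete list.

u, v, w, x, y, z, t

Let φ = ((\Box s \to \Box \Box \neg p) \lor \Box s) \land \Diamond q. Evaluate φ at each world:
  u (successors {u, x, y, z}): φ is true.
  v (successors {v, w, t}): φ is true.
  w (successors {w, x, y, z, t}): φ is true.
  x (successors {v, x, t}): φ is true.
  y (successors {u, v, w, y}): φ is true.
  z (successors {u, w, x, z}): φ is true.
  t (successors {u, w, x, z, t}): φ is true.
For instance, at x:
  At x: (\Box s \to \Box \Box \neg p) \lor \Box s is true, \Diamond q is true, so ((\Box s \to \Box \Box \neg p) \lor \Box s) \land \Diamond q is true.
    At x: \Box s \to \Box \Box \neg p is true, \Box s is false, so (\Box s \to \Box \Box \neg p) \lor \Box s is true.
      At x: \Box s is false, \Box \Box \neg p is false, so \Box s \to \Box \Box \neg p is true.
      At x: \Box s requires s at every successor {v, x, t}.
        s fails at v, so \Box s is false at x.
    At x: \Diamond q requires q at some successor in {v, x, t}.
      q holds at v, so \Diamond q is true at x.
Satisfying worlds: {u, v, w, x, y, z, t}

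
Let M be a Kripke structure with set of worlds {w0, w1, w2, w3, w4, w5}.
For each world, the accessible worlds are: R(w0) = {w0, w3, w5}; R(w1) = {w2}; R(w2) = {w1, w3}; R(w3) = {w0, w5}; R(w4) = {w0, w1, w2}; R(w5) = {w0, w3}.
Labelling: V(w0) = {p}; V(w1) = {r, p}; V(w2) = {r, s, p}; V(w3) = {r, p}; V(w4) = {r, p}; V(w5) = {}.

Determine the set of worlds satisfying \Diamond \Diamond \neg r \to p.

w0, w1, w2, w3, w4

Let φ = \Diamond \Diamond \neg r \to p. Evaluate φ at each world:
  w0 (successors {w0, w3, w5}): φ is true.
  w1 (successors {w2}): φ is true.
  w2 (successors {w1, w3}): φ is true.
  w3 (successors {w0, w5}): φ is true.
  w4 (successors {w0, w1, w2}): φ is true.
  w5 (successors {w0, w3}): φ is false.
For instance, at w4:
  At w4: \Diamond \Diamond \neg r is true, p is true, so \Diamond \Diamond \neg r \to p is true.
    At w4: \Diamond \Diamond \neg r requires \Diamond \neg r at some successor in {w0, w1, w2}.
      \Diamond \neg r holds at w0, so \Diamond \Diamond \neg r is true at w4.
Satisfying worlds: {w0, w1, w2, w3, w4}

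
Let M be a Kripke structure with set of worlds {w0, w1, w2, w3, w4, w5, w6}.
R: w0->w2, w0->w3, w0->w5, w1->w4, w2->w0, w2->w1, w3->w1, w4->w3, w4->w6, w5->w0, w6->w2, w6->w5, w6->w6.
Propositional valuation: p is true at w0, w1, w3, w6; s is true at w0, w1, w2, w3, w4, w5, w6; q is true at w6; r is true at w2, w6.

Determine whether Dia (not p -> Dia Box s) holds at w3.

Recall that Box ψ holds at a world iff ψ holds at every accessible world, and Dia ψ holds iff ψ holds at some accessible world.
At w3: Dia (not p -> Dia Box s) requires not p -> Dia Box s at some successor in {w1}.
  not p -> Dia Box s holds at w1, so Dia (not p -> Dia Box s) is true at w3.
    At w1: not p is false, Dia Box s is true, so not p -> Dia Box s is true.
      At w1: Dia Box s requires Box s at some successor in {w4}.
        Box s holds at w4, so Dia Box s is true at w1.

Yes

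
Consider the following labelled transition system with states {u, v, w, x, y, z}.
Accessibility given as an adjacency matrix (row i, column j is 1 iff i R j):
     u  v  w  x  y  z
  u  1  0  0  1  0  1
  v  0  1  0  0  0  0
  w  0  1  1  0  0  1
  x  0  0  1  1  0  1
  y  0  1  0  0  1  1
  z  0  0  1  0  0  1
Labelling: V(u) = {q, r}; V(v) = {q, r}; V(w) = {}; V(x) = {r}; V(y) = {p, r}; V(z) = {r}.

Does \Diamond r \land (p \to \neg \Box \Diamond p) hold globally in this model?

Let φ = \Diamond r \land (p \to \neg \Box \Diamond p). Evaluate φ at each world:
  u (successors {u, x, z}): φ is true.
  v (successors {v}): φ is true.
  w (successors {v, w, z}): φ is true.
  x (successors {w, x, z}): φ is true.
  y (successors {v, y, z}): φ is true.
  z (successors {w, z}): φ is true.
For instance, at u:
  At u: \Diamond r is true, p \to \neg \Box \Diamond p is true, so \Diamond r \land (p \to \neg \Box \Diamond p) is true.
    At u: \Diamond r requires r at some successor in {u, x, z}.
      r holds at u, so \Diamond r is true at u.
    At u: p is false, \neg \Box \Diamond p is true, so p \to \neg \Box \Diamond p is true.
      At u: \Box \Diamond p is false, so \neg \Box \Diamond p is true.

Yes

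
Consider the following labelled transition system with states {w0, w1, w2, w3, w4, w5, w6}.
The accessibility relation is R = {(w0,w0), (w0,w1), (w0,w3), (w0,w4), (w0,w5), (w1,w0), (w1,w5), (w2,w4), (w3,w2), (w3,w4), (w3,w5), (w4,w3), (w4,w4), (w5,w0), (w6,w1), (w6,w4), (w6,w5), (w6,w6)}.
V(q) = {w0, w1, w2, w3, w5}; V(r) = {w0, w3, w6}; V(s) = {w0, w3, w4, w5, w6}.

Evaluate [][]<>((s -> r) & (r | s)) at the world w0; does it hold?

At w0: [][]<>((s -> r) & (r | s)) requires []<>((s -> r) & (r | s)) at every successor {w0, w1, w3, w4, w5}.
  []<>((s -> r) & (r | s)) fails at w0, so [][]<>((s -> r) & (r | s)) is false at w0.
    At w0: []<>((s -> r) & (r | s)) requires <>((s -> r) & (r | s)) at every successor {w0, w1, w3, w4, w5}.
      <>((s -> r) & (r | s)) fails at w3, so []<>((s -> r) & (r | s)) is false at w0.

No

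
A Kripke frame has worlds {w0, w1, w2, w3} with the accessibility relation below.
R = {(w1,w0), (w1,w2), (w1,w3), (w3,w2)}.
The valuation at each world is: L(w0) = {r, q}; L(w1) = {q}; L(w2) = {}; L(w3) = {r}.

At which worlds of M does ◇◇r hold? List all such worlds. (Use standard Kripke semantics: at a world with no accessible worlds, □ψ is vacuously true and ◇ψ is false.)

none

Let φ = ◇◇r. Evaluate φ at each world:
  w0 (successors ∅): φ is false.
  w1 (successors {w0, w2, w3}): φ is false.
  w2 (successors ∅): φ is false.
  w3 (successors {w2}): φ is false.
For instance, at w3:
  At w3: ◇◇r requires ◇r at some successor in {w2}.
    At w2: ◇r is false.
  So ◇◇r is false at w3.
Satisfying worlds: none.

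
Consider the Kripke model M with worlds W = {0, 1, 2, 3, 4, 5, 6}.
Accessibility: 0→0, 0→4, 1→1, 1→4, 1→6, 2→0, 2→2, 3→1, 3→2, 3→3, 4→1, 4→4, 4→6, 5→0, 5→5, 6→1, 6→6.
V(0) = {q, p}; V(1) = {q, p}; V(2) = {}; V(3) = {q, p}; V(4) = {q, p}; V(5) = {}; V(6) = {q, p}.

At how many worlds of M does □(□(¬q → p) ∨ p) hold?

4

Let φ = □(□(¬q → p) ∨ p). Evaluate φ at each world:
  0 (successors {0, 4}): φ is true.
  1 (successors {1, 4, 6}): φ is true.
  2 (successors {0, 2}): φ is false.
  3 (successors {1, 2, 3}): φ is false.
  4 (successors {1, 4, 6}): φ is true.
  5 (successors {0, 5}): φ is false.
  6 (successors {1, 6}): φ is true.
For instance, at 3:
  At 3: □(□(¬q → p) ∨ p) requires □(¬q → p) ∨ p at every successor {1, 2, 3}.
    □(¬q → p) ∨ p fails at 2, so □(□(¬q → p) ∨ p) is false at 3.
      At 2: □(¬q → p) is false, p is false, so □(¬q → p) ∨ p is false.
Satisfying worlds: {0, 1, 4, 6}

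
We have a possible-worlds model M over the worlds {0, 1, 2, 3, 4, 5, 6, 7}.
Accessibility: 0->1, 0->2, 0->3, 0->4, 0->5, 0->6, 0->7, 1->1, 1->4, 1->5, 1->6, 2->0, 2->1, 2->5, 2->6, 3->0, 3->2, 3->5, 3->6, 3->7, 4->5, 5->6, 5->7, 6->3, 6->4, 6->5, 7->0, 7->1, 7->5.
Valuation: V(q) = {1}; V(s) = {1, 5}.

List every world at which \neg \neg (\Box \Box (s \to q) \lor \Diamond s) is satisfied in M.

0, 1, 2, 3, 4, 6, 7

Let φ = \neg \neg (\Box \Box (s \to q) \lor \Diamond s). Evaluate φ at each world:
  0 (successors {1, 2, 3, 4, 5, 6, 7}): φ is true.
  1 (successors {1, 4, 5, 6}): φ is true.
  2 (successors {0, 1, 5, 6}): φ is true.
  3 (successors {0, 2, 5, 6, 7}): φ is true.
  4 (successors {5}): φ is true.
  5 (successors {6, 7}): φ is false.
  6 (successors {3, 4, 5}): φ is true.
  7 (successors {0, 1, 5}): φ is true.
For instance, at 4:
  At 4: \neg (\Box \Box (s \to q) \lor \Diamond s) is false, so \neg \neg (\Box \Box (s \to q) \lor \Diamond s) is true.
    At 4: \Box \Box (s \to q) \lor \Diamond s is true, so \neg (\Box \Box (s \to q) \lor \Diamond s) is false.
      At 4: \Box \Box (s \to q) is true, \Diamond s is true, so \Box \Box (s \to q) \lor \Diamond s is true.
Satisfying worlds: {0, 1, 2, 3, 4, 6, 7}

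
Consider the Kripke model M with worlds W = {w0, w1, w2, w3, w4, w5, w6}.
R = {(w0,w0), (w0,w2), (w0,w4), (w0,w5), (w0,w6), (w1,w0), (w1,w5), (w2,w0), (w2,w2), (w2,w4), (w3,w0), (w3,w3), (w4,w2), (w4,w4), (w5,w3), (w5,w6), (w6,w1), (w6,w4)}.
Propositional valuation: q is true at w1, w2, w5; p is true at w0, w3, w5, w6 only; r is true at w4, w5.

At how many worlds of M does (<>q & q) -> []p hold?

Let φ = (<>q & q) -> []p. Evaluate φ at each world:
  w0 (successors {w0, w2, w4, w5, w6}): φ is true.
  w1 (successors {w0, w5}): φ is true.
  w2 (successors {w0, w2, w4}): φ is false.
  w3 (successors {w0, w3}): φ is true.
  w4 (successors {w2, w4}): φ is true.
  w5 (successors {w3, w6}): φ is true.
  w6 (successors {w1, w4}): φ is true.
For instance, at w3:
  At w3: <>q & q is false, []p is true, so (<>q & q) -> []p is true.
    At w3: <>q is false, q is false, so <>q & q is false.
      At w3: <>q requires q at some successor in {w0, w3}.
        At w0: q is false.
        At w3: q is false.
      So <>q is false at w3.
    At w3: []p requires p at every successor {w0, w3}.
      At w0: p is true.
      At w3: p is true.
    So []p is true at w3.
Satisfying worlds: {w0, w1, w3, w4, w5, w6}

6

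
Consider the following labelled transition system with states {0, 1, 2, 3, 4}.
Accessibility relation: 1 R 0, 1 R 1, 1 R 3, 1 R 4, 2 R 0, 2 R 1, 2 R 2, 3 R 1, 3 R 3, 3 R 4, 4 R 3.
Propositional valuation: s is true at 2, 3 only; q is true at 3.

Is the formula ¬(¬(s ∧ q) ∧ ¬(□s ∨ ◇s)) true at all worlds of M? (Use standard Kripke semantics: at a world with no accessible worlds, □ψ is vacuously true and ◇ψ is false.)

Let φ = ¬(¬(s ∧ q) ∧ ¬(□s ∨ ◇s)). Evaluate φ at each world:
  0 (successors ∅): φ is true.
  1 (successors {0, 1, 3, 4}): φ is true.
  2 (successors {0, 1, 2}): φ is true.
  3 (successors {1, 3, 4}): φ is true.
  4 (successors {3}): φ is true.
For instance, at 3:
  At 3: ¬(s ∧ q) ∧ ¬(□s ∨ ◇s) is false, so ¬(¬(s ∧ q) ∧ ¬(□s ∨ ◇s)) is true.
    At 3: ¬(s ∧ q) is false, ¬(□s ∨ ◇s) is false, so ¬(s ∧ q) ∧ ¬(□s ∨ ◇s) is false.
      At 3: □s ∨ ◇s is true, so ¬(□s ∨ ◇s) is false.

Yes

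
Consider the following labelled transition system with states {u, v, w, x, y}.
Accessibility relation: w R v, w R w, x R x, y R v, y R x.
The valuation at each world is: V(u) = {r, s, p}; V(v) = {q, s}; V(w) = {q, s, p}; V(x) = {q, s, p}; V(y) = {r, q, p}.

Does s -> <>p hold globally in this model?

Let φ = s -> <>p. Evaluate φ at each world:
  u (successors ∅): φ is false.
  v (successors ∅): φ is false.
  w (successors {v, w}): φ is true.
  x (successors {x}): φ is true.
  y (successors {v, x}): φ is true.
Detail at u (counterexample):
  At u: s is true, <>p is false, so s -> <>p is false.
    At u: no accessible worlds, so <>p is false.

No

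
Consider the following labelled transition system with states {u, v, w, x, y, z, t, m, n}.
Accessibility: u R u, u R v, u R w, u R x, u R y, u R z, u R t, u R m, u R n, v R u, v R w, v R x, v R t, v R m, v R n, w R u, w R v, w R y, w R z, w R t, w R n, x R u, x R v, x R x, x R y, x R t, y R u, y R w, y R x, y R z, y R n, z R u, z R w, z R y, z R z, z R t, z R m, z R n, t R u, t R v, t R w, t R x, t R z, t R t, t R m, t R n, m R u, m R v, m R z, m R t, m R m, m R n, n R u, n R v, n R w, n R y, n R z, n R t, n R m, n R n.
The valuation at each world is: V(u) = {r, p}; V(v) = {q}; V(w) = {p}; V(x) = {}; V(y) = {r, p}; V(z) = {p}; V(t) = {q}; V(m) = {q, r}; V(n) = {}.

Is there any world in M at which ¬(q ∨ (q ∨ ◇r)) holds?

Let φ = ¬(q ∨ (q ∨ ◇r)). Evaluate φ at each world:
  u (successors {u, v, w, x, y, z, t, m, n}): φ is false.
  v (successors {u, w, x, t, m, n}): φ is false.
  w (successors {u, v, y, z, t, n}): φ is false.
  x (successors {u, v, x, y, t}): φ is false.
  y (successors {u, w, x, z, n}): φ is false.
  z (successors {u, w, y, z, t, m, n}): φ is false.
  t (successors {u, v, w, x, z, t, m, n}): φ is false.
  m (successors {u, v, z, t, m, n}): φ is false.
  n (successors {u, v, w, y, z, t, m, n}): φ is false.
For instance, at z:
  At z: q ∨ (q ∨ ◇r) is true, so ¬(q ∨ (q ∨ ◇r)) is false.
    At z: q is false, q ∨ ◇r is true, so q ∨ (q ∨ ◇r) is true.
      At z: q is false, ◇r is true, so q ∨ ◇r is true.

No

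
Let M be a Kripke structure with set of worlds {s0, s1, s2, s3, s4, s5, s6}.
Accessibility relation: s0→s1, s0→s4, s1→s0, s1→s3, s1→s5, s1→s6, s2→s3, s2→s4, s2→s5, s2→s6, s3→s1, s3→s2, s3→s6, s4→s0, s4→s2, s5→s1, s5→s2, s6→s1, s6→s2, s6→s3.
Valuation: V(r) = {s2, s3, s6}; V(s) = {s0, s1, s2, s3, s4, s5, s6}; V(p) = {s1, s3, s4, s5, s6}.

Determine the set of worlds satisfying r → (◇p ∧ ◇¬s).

s0, s1, s4, s5

Let φ = r → (◇p ∧ ◇¬s). Evaluate φ at each world:
  s0 (successors {s1, s4}): φ is true.
  s1 (successors {s0, s3, s5, s6}): φ is true.
  s2 (successors {s3, s4, s5, s6}): φ is false.
  s3 (successors {s1, s2, s6}): φ is false.
  s4 (successors {s0, s2}): φ is true.
  s5 (successors {s1, s2}): φ is true.
  s6 (successors {s1, s2, s3}): φ is false.
For instance, at s1:
  At s1: r is false, ◇p ∧ ◇¬s is false, so r → (◇p ∧ ◇¬s) is true.
    At s1: ◇p is true, ◇¬s is false, so ◇p ∧ ◇¬s is false.
      At s1: ◇p requires p at some successor in {s0, s3, s5, s6}.
        p holds at s3, so ◇p is true at s1.
      At s1: ◇¬s requires ¬s at some successor in {s0, s3, s5, s6}.
        At s0: ¬s is false.
        At s3: ¬s is false.
        At s5: ¬s is false.
        At s6: ¬s is false.
      So ◇¬s is false at s1.
Satisfying worlds: {s0, s1, s4, s5}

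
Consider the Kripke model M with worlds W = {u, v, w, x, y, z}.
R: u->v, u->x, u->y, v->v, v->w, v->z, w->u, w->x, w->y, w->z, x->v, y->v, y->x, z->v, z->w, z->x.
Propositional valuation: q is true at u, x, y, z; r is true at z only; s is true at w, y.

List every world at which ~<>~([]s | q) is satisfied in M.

Let φ = ~<>~([]s | q). Evaluate φ at each world:
  u (successors {v, x, y}): φ is false.
  v (successors {v, w, z}): φ is false.
  w (successors {u, x, y, z}): φ is true.
  x (successors {v}): φ is false.
  y (successors {v, x}): φ is false.
  z (successors {v, w, x}): φ is false.
For instance, at x:
  At x: <>~([]s | q) is true, so ~<>~([]s | q) is false.
    At x: <>~([]s | q) requires ~([]s | q) at some successor in {v}.
      ~([]s | q) holds at v, so <>~([]s | q) is true at x.
Satisfying worlds: {w}

w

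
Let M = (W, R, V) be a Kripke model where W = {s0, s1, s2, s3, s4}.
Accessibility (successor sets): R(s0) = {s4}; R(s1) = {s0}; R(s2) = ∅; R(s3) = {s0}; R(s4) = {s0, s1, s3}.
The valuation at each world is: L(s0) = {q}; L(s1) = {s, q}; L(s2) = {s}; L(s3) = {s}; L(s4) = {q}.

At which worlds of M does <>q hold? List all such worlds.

s0, s1, s3, s4

Recall that <>ψ holds at a world iff ψ holds at some accessible world.
Let φ = <>q. Evaluate φ at each world:
  s0 (successors {s4}): φ is true.
  s1 (successors {s0}): φ is true.
  s2 (successors ∅): φ is false.
  s3 (successors {s0}): φ is true.
  s4 (successors {s0, s1, s3}): φ is true.
For instance, at s1:
  At s1: <>q requires q at some successor in {s0}.
    q holds at s0, so <>q is true at s1.
Satisfying worlds: {s0, s1, s3, s4}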